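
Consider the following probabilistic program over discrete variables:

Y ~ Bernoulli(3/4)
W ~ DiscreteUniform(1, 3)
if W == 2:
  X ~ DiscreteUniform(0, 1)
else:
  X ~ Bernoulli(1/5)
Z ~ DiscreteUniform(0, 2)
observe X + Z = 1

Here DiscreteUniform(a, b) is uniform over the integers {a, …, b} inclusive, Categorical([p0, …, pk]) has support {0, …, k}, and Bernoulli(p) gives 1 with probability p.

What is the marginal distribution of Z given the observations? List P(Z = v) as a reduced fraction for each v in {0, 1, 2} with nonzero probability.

Enumerate traces; 12 have nonzero weight after conditioning:
  (Y=0, W=1, X=0, Z=1) weight 1/45
  (Y=0, W=1, X=1, Z=0) weight 1/180
  (Y=0, W=2, X=0, Z=1) weight 1/72
  (Y=0, W=2, X=1, Z=0) weight 1/72
  (Y=0, W=3, X=0, Z=1) weight 1/45
  (Y=0, W=3, X=1, Z=0) weight 1/180
  (Y=1, W=1, X=0, Z=1) weight 1/15
  (Y=1, W=1, X=1, Z=0) weight 1/60
  … 4 more
Group by Z:
  weight(Z=0) = 1/10
  weight(Z=1) = 7/30
Total weight = 1/10 + 7/30 = 1/3
P(Z=0 | obs) = 1/10 / 1/3 = 3/10
P(Z=1 | obs) = 7/30 / 1/3 = 7/10

P(Z=0) = 3/10, P(Z=1) = 7/10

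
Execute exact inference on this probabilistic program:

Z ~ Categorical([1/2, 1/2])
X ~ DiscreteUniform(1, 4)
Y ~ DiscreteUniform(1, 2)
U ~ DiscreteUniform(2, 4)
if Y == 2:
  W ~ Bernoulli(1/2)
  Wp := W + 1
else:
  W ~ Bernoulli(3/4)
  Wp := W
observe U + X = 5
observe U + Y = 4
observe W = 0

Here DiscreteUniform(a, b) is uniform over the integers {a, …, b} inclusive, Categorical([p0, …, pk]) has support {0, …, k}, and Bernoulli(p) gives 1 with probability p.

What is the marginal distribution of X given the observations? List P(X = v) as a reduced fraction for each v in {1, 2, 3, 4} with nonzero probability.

P(X=2) = 1/3, P(X=3) = 2/3

Enumerate traces; 4 have nonzero weight after conditioning:
  (Z=0, X=2, Y=1, U=3, W=0) weight 1/192
  (Z=0, X=3, Y=2, U=2, W=0) weight 1/96
  (Z=1, X=2, Y=1, U=3, W=0) weight 1/192
  (Z=1, X=3, Y=2, U=2, W=0) weight 1/96
Group by X:
  weight(X=2) = 1/96
  weight(X=3) = 1/48
Total weight = 1/96 + 1/48 = 1/32
P(X=2 | obs) = 1/96 / 1/32 = 1/3
P(X=3 | obs) = 1/48 / 1/32 = 2/3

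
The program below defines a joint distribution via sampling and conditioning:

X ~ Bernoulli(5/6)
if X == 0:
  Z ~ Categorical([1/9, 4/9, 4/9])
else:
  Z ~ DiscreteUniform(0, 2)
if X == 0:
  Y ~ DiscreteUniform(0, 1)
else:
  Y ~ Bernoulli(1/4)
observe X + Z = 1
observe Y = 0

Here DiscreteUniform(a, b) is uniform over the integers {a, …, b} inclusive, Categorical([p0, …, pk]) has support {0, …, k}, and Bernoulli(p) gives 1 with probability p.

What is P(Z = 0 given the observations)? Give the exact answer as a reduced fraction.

Enumerate traces; 2 have nonzero weight after conditioning:
  (X=0, Z=1, Y=0) weight 1/27
  (X=1, Z=0, Y=0) weight 5/24
Group by Z:
  weight(Z=0) = 5/24
  weight(Z=1) = 1/27
Total weight = 5/24 + 1/27 = 53/216
P(Z=0 | obs) = 5/24 / 53/216 = 45/53
P(Z=1 | obs) = 1/27 / 53/216 = 8/53

P(Z = 0 | obs) = 45/53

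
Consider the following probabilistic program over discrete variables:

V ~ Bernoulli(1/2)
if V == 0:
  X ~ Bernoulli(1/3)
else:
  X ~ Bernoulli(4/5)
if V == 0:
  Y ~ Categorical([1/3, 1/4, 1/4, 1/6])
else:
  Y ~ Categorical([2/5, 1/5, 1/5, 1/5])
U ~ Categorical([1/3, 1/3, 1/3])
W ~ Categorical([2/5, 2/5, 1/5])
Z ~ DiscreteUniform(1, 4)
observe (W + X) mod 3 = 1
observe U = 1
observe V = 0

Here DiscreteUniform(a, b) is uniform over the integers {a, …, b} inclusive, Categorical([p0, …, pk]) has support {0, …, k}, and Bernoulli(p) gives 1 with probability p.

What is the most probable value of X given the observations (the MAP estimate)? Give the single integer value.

argmax_v P(X = v | obs) = 0

Enumerate traces; 32 have nonzero weight after conditioning:
  (V=0, X=0, Y=0, U=1, W=1, Z=1) weight 1/270
  (V=0, X=0, Y=0, U=1, W=1, Z=2) weight 1/270
  (V=0, X=0, Y=0, U=1, W=1, Z=3) weight 1/270
  (V=0, X=0, Y=0, U=1, W=1, Z=4) weight 1/270
  (V=0, X=0, Y=1, U=1, W=1, Z=1) weight 1/360
  (V=0, X=0, Y=1, U=1, W=1, Z=2) weight 1/360
  (V=0, X=0, Y=1, U=1, W=1, Z=3) weight 1/360
  (V=0, X=0, Y=1, U=1, W=1, Z=4) weight 1/360
  (V=0, X=1, Y=0, U=1, W=0, Z=1) weight 1/540
  … 23 more
Group by X:
  weight(X=0) = 2/45
  weight(X=1) = 1/45
Total weight = 2/45 + 1/45 = 1/15
P(X=0 | obs) = 2/45 / 1/15 = 2/3
P(X=1 | obs) = 1/45 / 1/15 = 1/3
argmax = 0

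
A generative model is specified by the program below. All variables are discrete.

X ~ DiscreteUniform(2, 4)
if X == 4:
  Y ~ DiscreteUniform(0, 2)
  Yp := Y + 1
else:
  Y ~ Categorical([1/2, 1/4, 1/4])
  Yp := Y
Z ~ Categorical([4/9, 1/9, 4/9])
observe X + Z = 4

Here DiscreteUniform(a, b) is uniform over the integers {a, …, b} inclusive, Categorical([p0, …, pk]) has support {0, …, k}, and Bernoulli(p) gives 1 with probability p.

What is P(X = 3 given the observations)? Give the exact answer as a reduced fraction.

Enumerate traces; 9 have nonzero weight after conditioning:
  (X=2, Y=0, Z=2) weight 2/27
  (X=2, Y=1, Z=2) weight 1/27
  (X=2, Y=2, Z=2) weight 1/27
  (X=3, Y=0, Z=1) weight 1/54
  (X=3, Y=1, Z=1) weight 1/108
  (X=3, Y=2, Z=1) weight 1/108
  (X=4, Y=0, Z=0) weight 4/81
  (X=4, Y=1, Z=0) weight 4/81
  … 1 more
Group by X:
  weight(X=2) = 4/27
  weight(X=3) = 1/27
  weight(X=4) = 4/27
Total weight = 4/27 + 1/27 + 4/27 = 1/3
P(X=2 | obs) = 4/27 / 1/3 = 4/9
P(X=3 | obs) = 1/27 / 1/3 = 1/9
P(X=4 | obs) = 4/27 / 1/3 = 4/9

P(X = 3 | obs) = 1/9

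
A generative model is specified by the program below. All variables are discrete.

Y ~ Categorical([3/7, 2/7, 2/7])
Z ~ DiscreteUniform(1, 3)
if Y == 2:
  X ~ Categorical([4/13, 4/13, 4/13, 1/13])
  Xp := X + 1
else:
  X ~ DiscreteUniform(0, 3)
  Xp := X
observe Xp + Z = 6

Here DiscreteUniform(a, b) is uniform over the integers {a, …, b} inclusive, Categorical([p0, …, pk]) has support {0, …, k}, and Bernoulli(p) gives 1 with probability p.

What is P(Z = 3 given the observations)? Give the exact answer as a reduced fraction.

P(Z = 3 | obs) = 97/105

Enumerate traces; 4 have nonzero weight after conditioning:
  (Y=0, Z=3, X=3) weight 1/28
  (Y=1, Z=3, X=3) weight 1/42
  (Y=2, Z=2, X=3) weight 2/273
  (Y=2, Z=3, X=2) weight 8/273
Group by Z:
  weight(Z=2) = 2/273
  weight(Z=3) = 97/1092
Total weight = 2/273 + 97/1092 = 5/52
P(Z=2 | obs) = 2/273 / 5/52 = 8/105
P(Z=3 | obs) = 97/1092 / 5/52 = 97/105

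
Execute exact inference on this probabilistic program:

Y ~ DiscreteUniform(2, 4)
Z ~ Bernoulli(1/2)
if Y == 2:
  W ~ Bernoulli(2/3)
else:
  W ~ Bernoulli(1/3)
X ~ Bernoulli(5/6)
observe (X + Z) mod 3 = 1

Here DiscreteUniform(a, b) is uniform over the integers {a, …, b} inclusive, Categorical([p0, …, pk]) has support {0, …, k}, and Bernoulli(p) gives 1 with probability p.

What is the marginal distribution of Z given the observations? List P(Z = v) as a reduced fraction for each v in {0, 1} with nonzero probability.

P(Z=0) = 5/6, P(Z=1) = 1/6

Enumerate traces; 12 have nonzero weight after conditioning:
  (Y=2, Z=0, W=0, X=1) weight 5/108
  (Y=2, Z=0, W=1, X=1) weight 5/54
  (Y=2, Z=1, W=0, X=0) weight 1/108
  (Y=2, Z=1, W=1, X=0) weight 1/54
  (Y=3, Z=0, W=0, X=1) weight 5/54
  (Y=3, Z=0, W=1, X=1) weight 5/108
  (Y=3, Z=1, W=0, X=0) weight 1/54
  (Y=3, Z=1, W=1, X=0) weight 1/108
  … 4 more
Group by Z:
  weight(Z=0) = 5/12
  weight(Z=1) = 1/12
Total weight = 5/12 + 1/12 = 1/2
P(Z=0 | obs) = 5/12 / 1/2 = 5/6
P(Z=1 | obs) = 1/12 / 1/2 = 1/6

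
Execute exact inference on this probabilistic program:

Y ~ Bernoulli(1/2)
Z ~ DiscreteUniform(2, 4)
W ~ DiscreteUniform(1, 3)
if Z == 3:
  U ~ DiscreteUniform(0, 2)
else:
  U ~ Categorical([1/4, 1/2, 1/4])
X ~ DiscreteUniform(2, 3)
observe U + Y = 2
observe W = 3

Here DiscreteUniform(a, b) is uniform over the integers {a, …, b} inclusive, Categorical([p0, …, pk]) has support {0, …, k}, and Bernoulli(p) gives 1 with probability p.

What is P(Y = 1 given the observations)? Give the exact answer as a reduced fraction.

Enumerate traces; 12 have nonzero weight after conditioning:
  (Y=0, Z=2, W=3, U=2, X=2) weight 1/144
  (Y=0, Z=2, W=3, U=2, X=3) weight 1/144
  (Y=0, Z=3, W=3, U=2, X=2) weight 1/108
  (Y=0, Z=3, W=3, U=2, X=3) weight 1/108
  (Y=0, Z=4, W=3, U=2, X=2) weight 1/144
  (Y=0, Z=4, W=3, U=2, X=3) weight 1/144
  (Y=1, Z=2, W=3, U=1, X=2) weight 1/72
  (Y=1, Z=2, W=3, U=1, X=3) weight 1/72
  … 4 more
Group by Y:
  weight(Y=0) = 5/108
  weight(Y=1) = 2/27
Total weight = 5/108 + 2/27 = 13/108
P(Y=0 | obs) = 5/108 / 13/108 = 5/13
P(Y=1 | obs) = 2/27 / 13/108 = 8/13

P(Y = 1 | obs) = 8/13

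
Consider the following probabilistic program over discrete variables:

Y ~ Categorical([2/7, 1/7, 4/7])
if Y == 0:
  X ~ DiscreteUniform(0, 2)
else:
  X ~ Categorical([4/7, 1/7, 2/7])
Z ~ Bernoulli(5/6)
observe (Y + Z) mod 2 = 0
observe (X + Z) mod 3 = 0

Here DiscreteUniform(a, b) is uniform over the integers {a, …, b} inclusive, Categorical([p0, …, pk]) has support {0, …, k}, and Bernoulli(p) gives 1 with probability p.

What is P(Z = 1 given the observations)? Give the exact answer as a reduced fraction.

P(Z = 1 | obs) = 15/46

Enumerate traces; 3 have nonzero weight after conditioning:
  (Y=0, X=0, Z=0) weight 1/63
  (Y=1, X=2, Z=1) weight 5/147
  (Y=2, X=0, Z=0) weight 8/147
Group by Z:
  weight(Z=0) = 31/441
  weight(Z=1) = 5/147
Total weight = 31/441 + 5/147 = 46/441
P(Z=0 | obs) = 31/441 / 46/441 = 31/46
P(Z=1 | obs) = 5/147 / 46/441 = 15/46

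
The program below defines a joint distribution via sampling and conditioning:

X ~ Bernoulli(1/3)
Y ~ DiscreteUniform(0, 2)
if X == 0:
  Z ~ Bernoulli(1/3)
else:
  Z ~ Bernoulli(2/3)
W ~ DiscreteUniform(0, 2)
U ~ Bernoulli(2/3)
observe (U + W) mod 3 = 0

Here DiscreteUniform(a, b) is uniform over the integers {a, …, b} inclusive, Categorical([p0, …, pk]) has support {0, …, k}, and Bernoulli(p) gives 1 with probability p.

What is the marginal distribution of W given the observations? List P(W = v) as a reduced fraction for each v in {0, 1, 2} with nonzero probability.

Enumerate traces; 24 have nonzero weight after conditioning:
  (X=0, Y=0, Z=0, W=0, U=0) weight 4/243
  (X=0, Y=0, Z=0, W=2, U=1) weight 8/243
  (X=0, Y=0, Z=1, W=0, U=0) weight 2/243
  (X=0, Y=0, Z=1, W=2, U=1) weight 4/243
  (X=0, Y=1, Z=0, W=0, U=0) weight 4/243
  (X=0, Y=1, Z=0, W=2, U=1) weight 8/243
  (X=0, Y=1, Z=1, W=0, U=0) weight 2/243
  (X=0, Y=1, Z=1, W=2, U=1) weight 4/243
  … 16 more
Group by W:
  weight(W=0) = 1/9
  weight(W=2) = 2/9
Total weight = 1/9 + 2/9 = 1/3
P(W=0 | obs) = 1/9 / 1/3 = 1/3
P(W=2 | obs) = 2/9 / 1/3 = 2/3

P(W=0) = 1/3, P(W=2) = 2/3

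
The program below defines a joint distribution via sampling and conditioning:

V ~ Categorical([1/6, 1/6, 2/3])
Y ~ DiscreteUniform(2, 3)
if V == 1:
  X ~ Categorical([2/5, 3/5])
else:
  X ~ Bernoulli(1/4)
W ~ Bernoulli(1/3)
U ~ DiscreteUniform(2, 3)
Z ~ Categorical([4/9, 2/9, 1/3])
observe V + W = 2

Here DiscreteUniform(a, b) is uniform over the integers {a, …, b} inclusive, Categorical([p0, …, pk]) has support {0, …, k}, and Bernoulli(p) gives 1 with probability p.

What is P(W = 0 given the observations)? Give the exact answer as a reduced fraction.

Enumerate traces; 48 have nonzero weight after conditioning:
  (V=1, Y=2, X=0, W=1, U=2, Z=0) weight 1/405
  (V=1, Y=2, X=0, W=1, U=2, Z=1) weight 1/810
  (V=1, Y=2, X=0, W=1, U=2, Z=2) weight 1/540
  (V=1, Y=2, X=0, W=1, U=3, Z=0) weight 1/405
  (V=1, Y=2, X=0, W=1, U=3, Z=1) weight 1/810
  (V=1, Y=2, X=0, W=1, U=3, Z=2) weight 1/540
  (V=1, Y=2, X=1, W=1, U=2, Z=0) weight 1/270
  (V=1, Y=2, X=1, W=1, U=2, Z=1) weight 1/540
  (V=2, Y=2, X=0, W=0, U=2, Z=0) weight 1/27
  … 39 more
Group by W:
  weight(W=0) = 4/9
  weight(W=1) = 1/18
Total weight = 4/9 + 1/18 = 1/2
P(W=0 | obs) = 4/9 / 1/2 = 8/9
P(W=1 | obs) = 1/18 / 1/2 = 1/9

P(W = 0 | obs) = 8/9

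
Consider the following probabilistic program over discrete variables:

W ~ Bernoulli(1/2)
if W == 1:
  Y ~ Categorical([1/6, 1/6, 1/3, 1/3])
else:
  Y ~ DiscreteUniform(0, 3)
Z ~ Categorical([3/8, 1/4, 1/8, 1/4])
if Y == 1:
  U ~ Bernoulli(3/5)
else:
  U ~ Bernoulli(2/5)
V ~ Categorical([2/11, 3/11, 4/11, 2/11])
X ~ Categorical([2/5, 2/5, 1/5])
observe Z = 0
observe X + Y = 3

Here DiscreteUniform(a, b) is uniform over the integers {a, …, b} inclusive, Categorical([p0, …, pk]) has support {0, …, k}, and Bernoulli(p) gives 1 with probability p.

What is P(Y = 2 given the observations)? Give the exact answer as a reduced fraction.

P(Y = 2 | obs) = 14/33

Enumerate traces; 48 have nonzero weight after conditioning:
  (W=0, Y=1, Z=0, U=0, V=0, X=2) weight 3/4400
  (W=0, Y=1, Z=0, U=0, V=1, X=2) weight 9/8800
  (W=0, Y=1, Z=0, U=0, V=2, X=2) weight 3/2200
  (W=0, Y=1, Z=0, U=0, V=3, X=2) weight 3/4400
  (W=0, Y=1, Z=0, U=1, V=0, X=2) weight 9/8800
  (W=0, Y=1, Z=0, U=1, V=1, X=2) weight 27/17600
  (W=0, Y=1, Z=0, U=1, V=2, X=2) weight 9/4400
  (W=0, Y=1, Z=0, U=1, V=3, X=2) weight 9/8800
  (W=0, Y=2, Z=0, U=0, V=0, X=1) weight 9/4400
  (W=0, Y=3, Z=0, U=0, V=0, X=0) weight 9/4400
  … 38 more
Group by Y:
  weight(Y=1) = 1/64
  weight(Y=2) = 7/160
  weight(Y=3) = 7/160
Total weight = 1/64 + 7/160 + 7/160 = 33/320
P(Y=1 | obs) = 1/64 / 33/320 = 5/33
P(Y=2 | obs) = 7/160 / 33/320 = 14/33
P(Y=3 | obs) = 7/160 / 33/320 = 14/33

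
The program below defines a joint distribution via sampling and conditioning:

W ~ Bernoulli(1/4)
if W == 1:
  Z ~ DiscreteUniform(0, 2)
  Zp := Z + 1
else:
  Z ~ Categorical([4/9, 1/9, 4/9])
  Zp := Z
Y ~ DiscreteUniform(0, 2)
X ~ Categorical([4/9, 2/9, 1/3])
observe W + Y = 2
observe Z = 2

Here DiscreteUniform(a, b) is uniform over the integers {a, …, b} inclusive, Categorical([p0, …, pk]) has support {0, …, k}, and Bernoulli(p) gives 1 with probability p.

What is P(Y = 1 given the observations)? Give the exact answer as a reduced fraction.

Enumerate traces; 6 have nonzero weight after conditioning:
  (W=0, Z=2, Y=2, X=0) weight 4/81
  (W=0, Z=2, Y=2, X=1) weight 2/81
  (W=0, Z=2, Y=2, X=2) weight 1/27
  (W=1, Z=2, Y=1, X=0) weight 1/81
  (W=1, Z=2, Y=1, X=1) weight 1/162
  (W=1, Z=2, Y=1, X=2) weight 1/108
Group by Y:
  weight(Y=1) = 1/36
  weight(Y=2) = 1/9
Total weight = 1/36 + 1/9 = 5/36
P(Y=1 | obs) = 1/36 / 5/36 = 1/5
P(Y=2 | obs) = 1/9 / 5/36 = 4/5

P(Y = 1 | obs) = 1/5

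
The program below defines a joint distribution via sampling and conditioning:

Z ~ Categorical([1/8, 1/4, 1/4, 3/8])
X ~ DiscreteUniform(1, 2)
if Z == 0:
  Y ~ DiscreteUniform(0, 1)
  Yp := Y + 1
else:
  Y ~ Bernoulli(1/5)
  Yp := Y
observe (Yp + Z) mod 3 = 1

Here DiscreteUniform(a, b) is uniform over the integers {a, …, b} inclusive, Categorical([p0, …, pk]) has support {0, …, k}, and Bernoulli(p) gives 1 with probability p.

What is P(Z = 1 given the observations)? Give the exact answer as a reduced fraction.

P(Z = 1 | obs) = 16/27

Enumerate traces; 6 have nonzero weight after conditioning:
  (Z=0, X=1, Y=0) weight 1/32
  (Z=0, X=2, Y=0) weight 1/32
  (Z=1, X=1, Y=0) weight 1/10
  (Z=1, X=2, Y=0) weight 1/10
  (Z=3, X=1, Y=1) weight 3/80
  (Z=3, X=2, Y=1) weight 3/80
Group by Z:
  weight(Z=0) = 1/16
  weight(Z=1) = 1/5
  weight(Z=3) = 3/40
Total weight = 1/16 + 1/5 + 3/40 = 27/80
P(Z=0 | obs) = 1/16 / 27/80 = 5/27
P(Z=1 | obs) = 1/5 / 27/80 = 16/27
P(Z=3 | obs) = 3/40 / 27/80 = 2/9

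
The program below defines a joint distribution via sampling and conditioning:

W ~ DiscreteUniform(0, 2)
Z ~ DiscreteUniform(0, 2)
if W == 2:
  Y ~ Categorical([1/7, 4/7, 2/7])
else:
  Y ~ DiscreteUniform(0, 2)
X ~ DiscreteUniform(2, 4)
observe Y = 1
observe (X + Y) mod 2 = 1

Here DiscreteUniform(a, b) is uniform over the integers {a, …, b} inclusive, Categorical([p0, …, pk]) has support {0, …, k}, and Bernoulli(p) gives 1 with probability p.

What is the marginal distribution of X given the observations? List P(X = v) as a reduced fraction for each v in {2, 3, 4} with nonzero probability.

Enumerate traces; 18 have nonzero weight after conditioning:
  (W=0, Z=0, Y=1, X=2) weight 1/81
  (W=0, Z=0, Y=1, X=4) weight 1/81
  (W=0, Z=1, Y=1, X=2) weight 1/81
  (W=0, Z=1, Y=1, X=4) weight 1/81
  (W=0, Z=2, Y=1, X=2) weight 1/81
  (W=0, Z=2, Y=1, X=4) weight 1/81
  (W=1, Z=0, Y=1, X=2) weight 1/81
  (W=1, Z=0, Y=1, X=4) weight 1/81
  … 10 more
Group by X:
  weight(X=2) = 26/189
  weight(X=4) = 26/189
Total weight = 26/189 + 26/189 = 52/189
P(X=2 | obs) = 26/189 / 52/189 = 1/2
P(X=4 | obs) = 26/189 / 52/189 = 1/2

P(X=2) = 1/2, P(X=4) = 1/2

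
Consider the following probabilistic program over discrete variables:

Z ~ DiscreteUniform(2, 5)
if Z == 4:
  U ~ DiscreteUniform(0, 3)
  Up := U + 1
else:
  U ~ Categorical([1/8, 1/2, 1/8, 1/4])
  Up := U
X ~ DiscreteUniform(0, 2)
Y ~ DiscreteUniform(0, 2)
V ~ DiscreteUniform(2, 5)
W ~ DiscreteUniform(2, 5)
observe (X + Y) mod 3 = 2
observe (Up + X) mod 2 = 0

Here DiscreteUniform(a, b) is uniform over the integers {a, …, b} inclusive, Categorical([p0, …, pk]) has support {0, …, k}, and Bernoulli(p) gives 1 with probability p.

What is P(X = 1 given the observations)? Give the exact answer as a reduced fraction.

Enumerate traces; 384 have nonzero weight after conditioning:
  (Z=2, U=0, X=0, Y=2, V=2, W=2) weight 1/4608
  (Z=2, U=0, X=0, Y=2, V=2, W=3) weight 1/4608
  (Z=2, U=0, X=0, Y=2, V=2, W=4) weight 1/4608
  (Z=2, U=0, X=0, Y=2, V=2, W=5) weight 1/4608
  (Z=2, U=0, X=0, Y=2, V=3, W=2) weight 1/4608
  (Z=2, U=0, X=0, Y=2, V=3, W=3) weight 1/4608
  (Z=2, U=0, X=0, Y=2, V=3, W=4) weight 1/4608
  (Z=2, U=0, X=0, Y=2, V=3, W=5) weight 1/4608
  (Z=2, U=0, X=2, Y=0, V=2, W=2) weight 1/4608
  (Z=2, U=1, X=1, Y=1, V=2, W=2) weight 1/1152
  … 374 more
Group by X:
  weight(X=0) = 5/144
  weight(X=1) = 11/144
  weight(X=2) = 5/144
Total weight = 5/144 + 11/144 + 5/144 = 7/48
P(X=0 | obs) = 5/144 / 7/48 = 5/21
P(X=1 | obs) = 11/144 / 7/48 = 11/21
P(X=2 | obs) = 5/144 / 7/48 = 5/21

P(X = 1 | obs) = 11/21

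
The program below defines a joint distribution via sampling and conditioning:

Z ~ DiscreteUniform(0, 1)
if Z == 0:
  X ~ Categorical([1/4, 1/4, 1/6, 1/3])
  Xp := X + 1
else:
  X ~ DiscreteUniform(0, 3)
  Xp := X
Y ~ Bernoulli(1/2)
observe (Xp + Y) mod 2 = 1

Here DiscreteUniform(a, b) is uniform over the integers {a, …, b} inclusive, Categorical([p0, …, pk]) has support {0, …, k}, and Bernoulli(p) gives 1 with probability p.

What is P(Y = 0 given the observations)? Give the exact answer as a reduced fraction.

Enumerate traces; 8 have nonzero weight after conditioning:
  (Z=0, X=0, Y=0) weight 1/16
  (Z=0, X=1, Y=1) weight 1/16
  (Z=0, X=2, Y=0) weight 1/24
  (Z=0, X=3, Y=1) weight 1/12
  (Z=1, X=0, Y=1) weight 1/16
  (Z=1, X=1, Y=0) weight 1/16
  (Z=1, X=2, Y=1) weight 1/16
  (Z=1, X=3, Y=0) weight 1/16
Group by Y:
  weight(Y=0) = 11/48
  weight(Y=1) = 13/48
Total weight = 11/48 + 13/48 = 1/2
P(Y=0 | obs) = 11/48 / 1/2 = 11/24
P(Y=1 | obs) = 13/48 / 1/2 = 13/24

P(Y = 0 | obs) = 11/24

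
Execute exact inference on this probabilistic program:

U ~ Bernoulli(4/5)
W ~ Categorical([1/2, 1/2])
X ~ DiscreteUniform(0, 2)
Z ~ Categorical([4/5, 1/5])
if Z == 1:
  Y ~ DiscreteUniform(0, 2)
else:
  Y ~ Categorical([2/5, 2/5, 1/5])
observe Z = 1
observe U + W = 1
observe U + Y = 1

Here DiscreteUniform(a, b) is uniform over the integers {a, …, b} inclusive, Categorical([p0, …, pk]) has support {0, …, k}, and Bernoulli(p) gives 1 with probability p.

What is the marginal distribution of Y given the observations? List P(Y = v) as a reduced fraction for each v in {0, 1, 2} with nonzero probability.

Enumerate traces; 6 have nonzero weight after conditioning:
  (U=0, W=1, X=0, Z=1, Y=1) weight 1/450
  (U=0, W=1, X=1, Z=1, Y=1) weight 1/450
  (U=0, W=1, X=2, Z=1, Y=1) weight 1/450
  (U=1, W=0, X=0, Z=1, Y=0) weight 2/225
  (U=1, W=0, X=1, Z=1, Y=0) weight 2/225
  (U=1, W=0, X=2, Z=1, Y=0) weight 2/225
Group by Y:
  weight(Y=0) = 2/75
  weight(Y=1) = 1/150
Total weight = 2/75 + 1/150 = 1/30
P(Y=0 | obs) = 2/75 / 1/30 = 4/5
P(Y=1 | obs) = 1/150 / 1/30 = 1/5

P(Y=0) = 4/5, P(Y=1) = 1/5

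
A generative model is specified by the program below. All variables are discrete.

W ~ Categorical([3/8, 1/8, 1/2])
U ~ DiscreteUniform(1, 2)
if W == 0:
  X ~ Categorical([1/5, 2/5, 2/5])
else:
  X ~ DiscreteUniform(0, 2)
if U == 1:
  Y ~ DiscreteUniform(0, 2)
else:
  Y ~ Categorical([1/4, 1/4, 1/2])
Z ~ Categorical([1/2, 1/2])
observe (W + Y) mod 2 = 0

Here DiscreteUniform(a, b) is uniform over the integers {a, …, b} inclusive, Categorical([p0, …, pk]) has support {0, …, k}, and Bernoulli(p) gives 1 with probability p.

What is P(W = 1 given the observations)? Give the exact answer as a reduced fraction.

P(W = 1 | obs) = 1/18

Enumerate traces; 60 have nonzero weight after conditioning:
  (W=0, U=1, X=0, Y=0, Z=0) weight 1/160
  (W=0, U=1, X=0, Y=0, Z=1) weight 1/160
  (W=0, U=1, X=0, Y=2, Z=0) weight 1/160
  (W=0, U=1, X=0, Y=2, Z=1) weight 1/160
  (W=0, U=1, X=1, Y=0, Z=0) weight 1/80
  (W=0, U=1, X=1, Y=0, Z=1) weight 1/80
  (W=0, U=1, X=1, Y=2, Z=0) weight 1/80
  (W=0, U=1, X=1, Y=2, Z=1) weight 1/80
  (W=1, U=1, X=0, Y=1, Z=0) weight 1/288
  (W=2, U=1, X=0, Y=0, Z=0) weight 1/72
  … 50 more
Group by W:
  weight(W=0) = 17/64
  weight(W=1) = 7/192
  weight(W=2) = 17/48
Total weight = 17/64 + 7/192 + 17/48 = 21/32
P(W=0 | obs) = 17/64 / 21/32 = 17/42
P(W=1 | obs) = 7/192 / 21/32 = 1/18
P(W=2 | obs) = 17/48 / 21/32 = 34/63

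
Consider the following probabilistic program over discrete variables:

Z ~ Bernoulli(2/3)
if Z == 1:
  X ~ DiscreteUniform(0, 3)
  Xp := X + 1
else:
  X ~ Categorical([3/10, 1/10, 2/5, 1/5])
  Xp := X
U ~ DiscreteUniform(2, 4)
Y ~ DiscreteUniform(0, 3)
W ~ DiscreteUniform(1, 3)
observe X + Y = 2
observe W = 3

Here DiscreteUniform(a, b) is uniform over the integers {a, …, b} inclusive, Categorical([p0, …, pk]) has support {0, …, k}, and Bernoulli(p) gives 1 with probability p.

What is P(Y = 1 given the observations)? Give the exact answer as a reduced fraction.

Enumerate traces; 18 have nonzero weight after conditioning:
  (Z=0, X=0, U=2, Y=2, W=3) weight 1/360
  (Z=0, X=0, U=3, Y=2, W=3) weight 1/360
  (Z=0, X=0, U=4, Y=2, W=3) weight 1/360
  (Z=0, X=1, U=2, Y=1, W=3) weight 1/1080
  (Z=0, X=1, U=3, Y=1, W=3) weight 1/1080
  (Z=0, X=1, U=4, Y=1, W=3) weight 1/1080
  (Z=0, X=2, U=2, Y=0, W=3) weight 1/270
  (Z=0, X=2, U=3, Y=0, W=3) weight 1/270
  … 10 more
Group by Y:
  weight(Y=0) = 1/40
  weight(Y=1) = 1/60
  weight(Y=2) = 1/45
Total weight = 1/40 + 1/60 + 1/45 = 23/360
P(Y=0 | obs) = 1/40 / 23/360 = 9/23
P(Y=1 | obs) = 1/60 / 23/360 = 6/23
P(Y=2 | obs) = 1/45 / 23/360 = 8/23

P(Y = 1 | obs) = 6/23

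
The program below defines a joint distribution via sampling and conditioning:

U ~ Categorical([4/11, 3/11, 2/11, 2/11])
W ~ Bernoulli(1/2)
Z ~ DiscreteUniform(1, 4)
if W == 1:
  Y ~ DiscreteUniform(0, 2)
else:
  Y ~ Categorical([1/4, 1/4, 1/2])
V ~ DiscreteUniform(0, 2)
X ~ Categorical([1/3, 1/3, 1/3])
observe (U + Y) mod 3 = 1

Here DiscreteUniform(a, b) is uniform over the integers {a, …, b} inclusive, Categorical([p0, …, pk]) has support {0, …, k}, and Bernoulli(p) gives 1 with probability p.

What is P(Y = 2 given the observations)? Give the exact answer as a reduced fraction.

P(Y = 2 | obs) = 20/83

Enumerate traces; 288 have nonzero weight after conditioning:
  (U=0, W=0, Z=1, Y=1, V=0, X=0) weight 1/792
  (U=0, W=0, Z=1, Y=1, V=0, X=1) weight 1/792
  (U=0, W=0, Z=1, Y=1, V=0, X=2) weight 1/792
  (U=0, W=0, Z=1, Y=1, V=1, X=0) weight 1/792
  (U=0, W=0, Z=1, Y=1, V=1, X=1) weight 1/792
  (U=0, W=0, Z=1, Y=1, V=1, X=2) weight 1/792
  (U=0, W=0, Z=1, Y=1, V=2, X=0) weight 1/792
  (U=0, W=0, Z=1, Y=1, V=2, X=1) weight 1/792
  (U=1, W=0, Z=1, Y=0, V=0, X=0) weight 1/1056
  (U=2, W=0, Z=1, Y=2, V=0, X=0) weight 1/792
  … 278 more
Group by Y:
  weight(Y=0) = 7/88
  weight(Y=1) = 7/44
  weight(Y=2) = 5/66
Total weight = 7/88 + 7/44 + 5/66 = 83/264
P(Y=0 | obs) = 7/88 / 83/264 = 21/83
P(Y=1 | obs) = 7/44 / 83/264 = 42/83
P(Y=2 | obs) = 5/66 / 83/264 = 20/83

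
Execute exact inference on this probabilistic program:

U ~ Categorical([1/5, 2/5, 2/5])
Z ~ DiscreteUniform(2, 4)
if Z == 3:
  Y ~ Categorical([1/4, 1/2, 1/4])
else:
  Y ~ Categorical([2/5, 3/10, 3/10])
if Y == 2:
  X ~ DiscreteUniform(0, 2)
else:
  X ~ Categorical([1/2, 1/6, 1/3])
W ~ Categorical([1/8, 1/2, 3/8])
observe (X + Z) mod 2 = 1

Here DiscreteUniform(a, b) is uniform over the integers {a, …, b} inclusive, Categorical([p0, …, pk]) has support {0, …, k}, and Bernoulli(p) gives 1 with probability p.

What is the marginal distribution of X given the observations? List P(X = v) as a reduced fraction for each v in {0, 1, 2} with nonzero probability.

P(X=0) = 55/147, P(X=1) = 52/147, P(X=2) = 40/147

Enumerate traces; 108 have nonzero weight after conditioning:
  (U=0, Z=2, Y=0, X=1, W=0) weight 1/1800
  (U=0, Z=2, Y=0, X=1, W=1) weight 1/450
  (U=0, Z=2, Y=0, X=1, W=2) weight 1/600
  (U=0, Z=2, Y=1, X=1, W=0) weight 1/2400
  (U=0, Z=2, Y=1, X=1, W=1) weight 1/600
  (U=0, Z=2, Y=1, X=1, W=2) weight 1/800
  (U=0, Z=2, Y=2, X=1, W=0) weight 1/1200
  (U=0, Z=2, Y=2, X=1, W=1) weight 1/300
  (U=0, Z=3, Y=0, X=0, W=0) weight 1/960
  (U=0, Z=3, Y=0, X=2, W=0) weight 1/1440
  … 98 more
Group by X:
  weight(X=0) = 11/72
  weight(X=1) = 13/90
  weight(X=2) = 1/9
Total weight = 11/72 + 13/90 + 1/9 = 49/120
P(X=0 | obs) = 11/72 / 49/120 = 55/147
P(X=1 | obs) = 13/90 / 49/120 = 52/147
P(X=2 | obs) = 1/9 / 49/120 = 40/147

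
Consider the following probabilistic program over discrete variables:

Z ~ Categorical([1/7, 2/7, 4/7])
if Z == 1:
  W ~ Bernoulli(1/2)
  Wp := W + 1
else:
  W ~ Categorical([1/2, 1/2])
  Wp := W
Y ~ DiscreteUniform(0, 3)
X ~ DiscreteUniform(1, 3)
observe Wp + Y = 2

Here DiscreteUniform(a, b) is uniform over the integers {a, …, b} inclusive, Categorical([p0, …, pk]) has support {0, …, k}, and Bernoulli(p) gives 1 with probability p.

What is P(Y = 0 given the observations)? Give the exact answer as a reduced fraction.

P(Y = 0 | obs) = 1/7

Enumerate traces; 18 have nonzero weight after conditioning:
  (Z=0, W=0, Y=2, X=1) weight 1/168
  (Z=0, W=0, Y=2, X=2) weight 1/168
  (Z=0, W=0, Y=2, X=3) weight 1/168
  (Z=0, W=1, Y=1, X=1) weight 1/168
  (Z=0, W=1, Y=1, X=2) weight 1/168
  (Z=0, W=1, Y=1, X=3) weight 1/168
  (Z=1, W=0, Y=1, X=1) weight 1/84
  (Z=1, W=0, Y=1, X=2) weight 1/84
  (Z=1, W=1, Y=0, X=1) weight 1/84
  … 9 more
Group by Y:
  weight(Y=0) = 1/28
  weight(Y=1) = 1/8
  weight(Y=2) = 5/56
Total weight = 1/28 + 1/8 + 5/56 = 1/4
P(Y=0 | obs) = 1/28 / 1/4 = 1/7
P(Y=1 | obs) = 1/8 / 1/4 = 1/2
P(Y=2 | obs) = 5/56 / 1/4 = 5/14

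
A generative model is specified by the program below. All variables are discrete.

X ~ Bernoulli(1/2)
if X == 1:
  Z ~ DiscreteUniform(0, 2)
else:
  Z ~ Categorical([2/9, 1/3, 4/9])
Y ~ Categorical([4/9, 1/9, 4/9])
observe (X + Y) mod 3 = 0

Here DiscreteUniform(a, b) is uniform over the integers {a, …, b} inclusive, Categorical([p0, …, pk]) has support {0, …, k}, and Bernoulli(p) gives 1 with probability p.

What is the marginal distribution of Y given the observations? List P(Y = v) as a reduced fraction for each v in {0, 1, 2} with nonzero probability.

P(Y=0) = 1/2, P(Y=2) = 1/2

Enumerate traces; 6 have nonzero weight after conditioning:
  (X=0, Z=0, Y=0) weight 4/81
  (X=0, Z=1, Y=0) weight 2/27
  (X=0, Z=2, Y=0) weight 8/81
  (X=1, Z=0, Y=2) weight 2/27
  (X=1, Z=1, Y=2) weight 2/27
  (X=1, Z=2, Y=2) weight 2/27
Group by Y:
  weight(Y=0) = 2/9
  weight(Y=2) = 2/9
Total weight = 2/9 + 2/9 = 4/9
P(Y=0 | obs) = 2/9 / 4/9 = 1/2
P(Y=2 | obs) = 2/9 / 4/9 = 1/2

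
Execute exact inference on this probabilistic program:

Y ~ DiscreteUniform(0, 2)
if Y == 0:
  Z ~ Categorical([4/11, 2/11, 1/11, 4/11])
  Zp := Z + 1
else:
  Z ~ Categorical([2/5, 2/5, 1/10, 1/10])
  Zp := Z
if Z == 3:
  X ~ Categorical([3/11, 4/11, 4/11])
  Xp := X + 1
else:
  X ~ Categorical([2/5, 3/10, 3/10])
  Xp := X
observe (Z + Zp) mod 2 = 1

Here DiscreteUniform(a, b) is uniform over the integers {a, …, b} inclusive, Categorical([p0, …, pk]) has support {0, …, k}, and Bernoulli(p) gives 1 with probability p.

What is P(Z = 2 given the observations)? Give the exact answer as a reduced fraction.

Enumerate traces; 12 have nonzero weight after conditioning:
  (Y=0, Z=0, X=0) weight 8/165
  (Y=0, Z=0, X=1) weight 2/55
  (Y=0, Z=0, X=2) weight 2/55
  (Y=0, Z=1, X=0) weight 4/165
  (Y=0, Z=1, X=1) weight 1/55
  (Y=0, Z=1, X=2) weight 1/55
  (Y=0, Z=2, X=0) weight 2/165
  (Y=0, Z=2, X=1) weight 1/110
  (Y=0, Z=3, X=0) weight 4/121
  … 3 more
Group by Z:
  weight(Z=0) = 4/33
  weight(Z=1) = 2/33
  weight(Z=2) = 1/33
  weight(Z=3) = 4/33
Total weight = 4/33 + 2/33 + 1/33 + 4/33 = 1/3
P(Z=0 | obs) = 4/33 / 1/3 = 4/11
P(Z=1 | obs) = 2/33 / 1/3 = 2/11
P(Z=2 | obs) = 1/33 / 1/3 = 1/11
P(Z=3 | obs) = 4/33 / 1/3 = 4/11

P(Z = 2 | obs) = 1/11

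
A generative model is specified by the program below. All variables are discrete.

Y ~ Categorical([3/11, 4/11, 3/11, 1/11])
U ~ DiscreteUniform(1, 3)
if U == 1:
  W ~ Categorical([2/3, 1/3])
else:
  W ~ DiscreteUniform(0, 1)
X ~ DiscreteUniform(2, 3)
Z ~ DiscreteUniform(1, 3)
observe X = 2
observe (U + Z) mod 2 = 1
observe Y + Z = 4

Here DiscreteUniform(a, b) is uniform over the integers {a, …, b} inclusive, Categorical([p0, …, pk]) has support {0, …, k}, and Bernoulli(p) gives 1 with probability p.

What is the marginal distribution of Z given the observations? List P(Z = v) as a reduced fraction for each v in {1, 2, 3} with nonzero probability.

P(Z=1) = 1/11, P(Z=2) = 6/11, P(Z=3) = 4/11

Enumerate traces; 8 have nonzero weight after conditioning:
  (Y=1, U=2, W=0, X=2, Z=3) weight 1/99
  (Y=1, U=2, W=1, X=2, Z=3) weight 1/99
  (Y=2, U=1, W=0, X=2, Z=2) weight 1/99
  (Y=2, U=1, W=1, X=2, Z=2) weight 1/198
  (Y=2, U=3, W=0, X=2, Z=2) weight 1/132
  (Y=2, U=3, W=1, X=2, Z=2) weight 1/132
  (Y=3, U=2, W=0, X=2, Z=1) weight 1/396
  (Y=3, U=2, W=1, X=2, Z=1) weight 1/396
Group by Z:
  weight(Z=1) = 1/198
  weight(Z=2) = 1/33
  weight(Z=3) = 2/99
Total weight = 1/198 + 1/33 + 2/99 = 1/18
P(Z=1 | obs) = 1/198 / 1/18 = 1/11
P(Z=2 | obs) = 1/33 / 1/18 = 6/11
P(Z=3 | obs) = 2/99 / 1/18 = 4/11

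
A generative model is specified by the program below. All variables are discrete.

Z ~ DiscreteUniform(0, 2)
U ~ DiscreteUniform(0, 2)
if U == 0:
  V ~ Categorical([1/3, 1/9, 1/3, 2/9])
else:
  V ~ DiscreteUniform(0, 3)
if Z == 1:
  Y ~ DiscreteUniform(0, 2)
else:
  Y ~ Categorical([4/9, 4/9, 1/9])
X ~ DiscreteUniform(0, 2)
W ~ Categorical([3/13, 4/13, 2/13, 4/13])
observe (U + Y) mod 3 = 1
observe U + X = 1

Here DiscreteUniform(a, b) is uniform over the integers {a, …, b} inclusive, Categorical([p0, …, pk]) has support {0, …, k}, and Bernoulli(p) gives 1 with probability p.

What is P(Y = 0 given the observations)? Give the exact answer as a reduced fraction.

P(Y = 0 | obs) = 1/2

Enumerate traces; 96 have nonzero weight after conditioning:
  (Z=0, U=0, V=0, Y=1, X=1, W=0) weight 4/3159
  (Z=0, U=0, V=0, Y=1, X=1, W=1) weight 16/9477
  (Z=0, U=0, V=0, Y=1, X=1, W=2) weight 8/9477
  (Z=0, U=0, V=0, Y=1, X=1, W=3) weight 16/9477
  (Z=0, U=0, V=1, Y=1, X=1, W=0) weight 4/9477
  (Z=0, U=0, V=1, Y=1, X=1, W=1) weight 16/28431
  (Z=0, U=0, V=1, Y=1, X=1, W=2) weight 8/28431
  (Z=0, U=0, V=1, Y=1, X=1, W=3) weight 16/28431
  (Z=0, U=1, V=0, Y=0, X=0, W=0) weight 1/1053
  … 87 more
Group by Y:
  weight(Y=0) = 11/243
  weight(Y=1) = 11/243
Total weight = 11/243 + 11/243 = 22/243
P(Y=0 | obs) = 11/243 / 22/243 = 1/2
P(Y=1 | obs) = 11/243 / 22/243 = 1/2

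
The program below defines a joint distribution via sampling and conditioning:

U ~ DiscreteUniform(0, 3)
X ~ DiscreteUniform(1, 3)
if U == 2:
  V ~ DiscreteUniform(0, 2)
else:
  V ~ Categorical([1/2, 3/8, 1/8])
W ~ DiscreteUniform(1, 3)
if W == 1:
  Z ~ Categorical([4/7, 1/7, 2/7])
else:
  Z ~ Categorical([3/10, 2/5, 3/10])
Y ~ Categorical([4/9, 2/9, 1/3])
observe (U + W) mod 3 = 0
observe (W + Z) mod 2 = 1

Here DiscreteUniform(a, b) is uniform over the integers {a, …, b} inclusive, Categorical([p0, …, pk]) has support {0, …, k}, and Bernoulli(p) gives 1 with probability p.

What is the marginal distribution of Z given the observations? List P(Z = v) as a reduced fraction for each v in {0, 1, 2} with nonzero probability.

Enumerate traces; 189 have nonzero weight after conditioning:
  (U=0, X=1, V=0, W=3, Z=0, Y=0) weight 1/540
  (U=0, X=1, V=0, W=3, Z=0, Y=1) weight 1/1080
  (U=0, X=1, V=0, W=3, Z=0, Y=2) weight 1/720
  (U=0, X=1, V=0, W=3, Z=2, Y=0) weight 1/540
  (U=0, X=1, V=0, W=3, Z=2, Y=1) weight 1/1080
  (U=0, X=1, V=0, W=3, Z=2, Y=2) weight 1/720
  (U=0, X=1, V=1, W=3, Z=0, Y=0) weight 1/720
  (U=0, X=1, V=1, W=3, Z=0, Y=1) weight 1/1440
  (U=1, X=1, V=0, W=2, Z=1, Y=0) weight 1/405
  … 180 more
Group by Z:
  weight(Z=0) = 41/420
  weight(Z=1) = 1/30
  weight(Z=2) = 31/420
Total weight = 41/420 + 1/30 + 31/420 = 43/210
P(Z=0 | obs) = 41/420 / 43/210 = 41/86
P(Z=1 | obs) = 1/30 / 43/210 = 7/43
P(Z=2 | obs) = 31/420 / 43/210 = 31/86

P(Z=0) = 41/86, P(Z=1) = 7/43, P(Z=2) = 31/86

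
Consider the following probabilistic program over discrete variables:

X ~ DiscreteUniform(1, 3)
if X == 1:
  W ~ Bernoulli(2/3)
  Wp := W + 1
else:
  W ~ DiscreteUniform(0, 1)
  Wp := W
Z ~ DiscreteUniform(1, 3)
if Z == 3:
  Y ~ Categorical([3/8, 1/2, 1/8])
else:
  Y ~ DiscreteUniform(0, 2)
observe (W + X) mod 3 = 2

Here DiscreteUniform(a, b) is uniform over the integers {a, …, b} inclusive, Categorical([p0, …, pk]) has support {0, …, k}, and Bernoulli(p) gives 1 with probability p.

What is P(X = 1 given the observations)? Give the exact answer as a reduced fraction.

P(X = 1 | obs) = 4/7

Enumerate traces; 18 have nonzero weight after conditioning:
  (X=1, W=1, Z=1, Y=0) weight 2/81
  (X=1, W=1, Z=1, Y=1) weight 2/81
  (X=1, W=1, Z=1, Y=2) weight 2/81
  (X=1, W=1, Z=2, Y=0) weight 2/81
  (X=1, W=1, Z=2, Y=1) weight 2/81
  (X=1, W=1, Z=2, Y=2) weight 2/81
  (X=1, W=1, Z=3, Y=0) weight 1/36
  (X=1, W=1, Z=3, Y=1) weight 1/27
  (X=2, W=0, Z=1, Y=0) weight 1/54
  … 9 more
Group by X:
  weight(X=1) = 2/9
  weight(X=2) = 1/6
Total weight = 2/9 + 1/6 = 7/18
P(X=1 | obs) = 2/9 / 7/18 = 4/7
P(X=2 | obs) = 1/6 / 7/18 = 3/7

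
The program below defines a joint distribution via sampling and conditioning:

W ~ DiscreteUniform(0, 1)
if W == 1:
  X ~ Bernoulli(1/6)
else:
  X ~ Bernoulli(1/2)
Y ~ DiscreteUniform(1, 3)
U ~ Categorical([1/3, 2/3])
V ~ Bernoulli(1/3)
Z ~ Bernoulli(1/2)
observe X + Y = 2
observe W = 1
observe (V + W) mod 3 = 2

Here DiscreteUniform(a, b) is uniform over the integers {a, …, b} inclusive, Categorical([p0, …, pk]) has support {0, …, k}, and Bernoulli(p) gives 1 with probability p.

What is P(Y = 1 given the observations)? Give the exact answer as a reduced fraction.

Enumerate traces; 8 have nonzero weight after conditioning:
  (W=1, X=0, Y=2, U=0, V=1, Z=0) weight 5/648
  (W=1, X=0, Y=2, U=0, V=1, Z=1) weight 5/648
  (W=1, X=0, Y=2, U=1, V=1, Z=0) weight 5/324
  (W=1, X=0, Y=2, U=1, V=1, Z=1) weight 5/324
  (W=1, X=1, Y=1, U=0, V=1, Z=0) weight 1/648
  (W=1, X=1, Y=1, U=0, V=1, Z=1) weight 1/648
  (W=1, X=1, Y=1, U=1, V=1, Z=0) weight 1/324
  (W=1, X=1, Y=1, U=1, V=1, Z=1) weight 1/324
Group by Y:
  weight(Y=1) = 1/108
  weight(Y=2) = 5/108
Total weight = 1/108 + 5/108 = 1/18
P(Y=1 | obs) = 1/108 / 1/18 = 1/6
P(Y=2 | obs) = 5/108 / 1/18 = 5/6

P(Y = 1 | obs) = 1/6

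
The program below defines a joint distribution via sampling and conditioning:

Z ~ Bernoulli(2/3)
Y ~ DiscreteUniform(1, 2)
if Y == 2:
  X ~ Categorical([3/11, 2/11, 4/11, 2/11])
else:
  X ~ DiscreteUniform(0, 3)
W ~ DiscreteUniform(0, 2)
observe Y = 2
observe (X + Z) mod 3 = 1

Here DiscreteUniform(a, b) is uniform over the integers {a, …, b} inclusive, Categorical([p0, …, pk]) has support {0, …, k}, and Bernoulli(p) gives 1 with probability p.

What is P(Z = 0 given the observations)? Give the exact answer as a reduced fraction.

P(Z = 0 | obs) = 1/6

Enumerate traces; 9 have nonzero weight after conditioning:
  (Z=0, Y=2, X=1, W=0) weight 1/99
  (Z=0, Y=2, X=1, W=1) weight 1/99
  (Z=0, Y=2, X=1, W=2) weight 1/99
  (Z=1, Y=2, X=0, W=0) weight 1/33
  (Z=1, Y=2, X=0, W=1) weight 1/33
  (Z=1, Y=2, X=0, W=2) weight 1/33
  (Z=1, Y=2, X=3, W=0) weight 2/99
  (Z=1, Y=2, X=3, W=1) weight 2/99
  … 1 more
Group by Z:
  weight(Z=0) = 1/33
  weight(Z=1) = 5/33
Total weight = 1/33 + 5/33 = 2/11
P(Z=0 | obs) = 1/33 / 2/11 = 1/6
P(Z=1 | obs) = 5/33 / 2/11 = 5/6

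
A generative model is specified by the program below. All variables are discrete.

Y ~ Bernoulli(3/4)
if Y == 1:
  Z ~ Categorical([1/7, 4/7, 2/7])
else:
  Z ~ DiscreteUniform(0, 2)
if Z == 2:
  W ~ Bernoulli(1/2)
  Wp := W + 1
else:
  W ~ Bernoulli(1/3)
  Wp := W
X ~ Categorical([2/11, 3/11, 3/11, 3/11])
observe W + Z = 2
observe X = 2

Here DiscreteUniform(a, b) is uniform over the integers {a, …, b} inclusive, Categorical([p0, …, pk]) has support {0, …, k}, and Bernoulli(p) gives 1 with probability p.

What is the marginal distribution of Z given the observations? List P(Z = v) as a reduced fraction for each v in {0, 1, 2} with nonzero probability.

Enumerate traces; 4 have nonzero weight after conditioning:
  (Y=0, Z=1, W=1, X=2) weight 1/132
  (Y=0, Z=2, W=0, X=2) weight 1/88
  (Y=1, Z=1, W=1, X=2) weight 3/77
  (Y=1, Z=2, W=0, X=2) weight 9/308
Group by Z:
  weight(Z=1) = 43/924
  weight(Z=2) = 25/616
Total weight = 43/924 + 25/616 = 23/264
P(Z=1 | obs) = 43/924 / 23/264 = 86/161
P(Z=2 | obs) = 25/616 / 23/264 = 75/161

P(Z=1) = 86/161, P(Z=2) = 75/161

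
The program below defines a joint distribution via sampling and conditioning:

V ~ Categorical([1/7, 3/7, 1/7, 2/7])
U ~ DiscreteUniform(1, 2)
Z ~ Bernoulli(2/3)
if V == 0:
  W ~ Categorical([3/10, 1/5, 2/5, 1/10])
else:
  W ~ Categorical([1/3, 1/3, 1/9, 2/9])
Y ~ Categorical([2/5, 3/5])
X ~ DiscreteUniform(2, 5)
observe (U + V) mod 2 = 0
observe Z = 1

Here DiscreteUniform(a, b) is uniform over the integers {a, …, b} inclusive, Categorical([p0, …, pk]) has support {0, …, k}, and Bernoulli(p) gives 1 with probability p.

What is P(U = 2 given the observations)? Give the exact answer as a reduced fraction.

P(U = 2 | obs) = 2/7

Enumerate traces; 128 have nonzero weight after conditioning:
  (V=0, U=2, Z=1, W=0, Y=0, X=2) weight 1/700
  (V=0, U=2, Z=1, W=0, Y=0, X=3) weight 1/700
  (V=0, U=2, Z=1, W=0, Y=0, X=4) weight 1/700
  (V=0, U=2, Z=1, W=0, Y=0, X=5) weight 1/700
  (V=0, U=2, Z=1, W=0, Y=1, X=2) weight 3/1400
  (V=0, U=2, Z=1, W=0, Y=1, X=3) weight 3/1400
  (V=0, U=2, Z=1, W=0, Y=1, X=4) weight 3/1400
  (V=0, U=2, Z=1, W=0, Y=1, X=5) weight 3/1400
  (V=1, U=1, Z=1, W=0, Y=0, X=2) weight 1/210
  … 119 more
Group by U:
  weight(U=1) = 5/21
  weight(U=2) = 2/21
Total weight = 5/21 + 2/21 = 1/3
P(U=1 | obs) = 5/21 / 1/3 = 5/7
P(U=2 | obs) = 2/21 / 1/3 = 2/7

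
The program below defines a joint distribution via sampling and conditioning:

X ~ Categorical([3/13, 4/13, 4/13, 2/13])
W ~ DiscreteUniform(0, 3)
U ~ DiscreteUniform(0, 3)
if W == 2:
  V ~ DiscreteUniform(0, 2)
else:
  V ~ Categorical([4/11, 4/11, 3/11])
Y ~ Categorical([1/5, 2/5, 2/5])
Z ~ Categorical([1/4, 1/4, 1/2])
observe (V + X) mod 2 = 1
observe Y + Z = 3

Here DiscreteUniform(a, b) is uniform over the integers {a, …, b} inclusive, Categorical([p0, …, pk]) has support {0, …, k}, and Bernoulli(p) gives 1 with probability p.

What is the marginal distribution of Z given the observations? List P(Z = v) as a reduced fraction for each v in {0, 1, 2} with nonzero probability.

P(Z=1) = 1/3, P(Z=2) = 2/3

Enumerate traces; 192 have nonzero weight after conditioning:
  (X=0, W=0, U=0, V=1, Y=1, Z=2) weight 3/2860
  (X=0, W=0, U=0, V=1, Y=2, Z=1) weight 3/5720
  (X=0, W=0, U=1, V=1, Y=1, Z=2) weight 3/2860
  (X=0, W=0, U=1, V=1, Y=2, Z=1) weight 3/5720
  (X=0, W=0, U=2, V=1, Y=1, Z=2) weight 3/2860
  (X=0, W=0, U=2, V=1, Y=2, Z=1) weight 3/5720
  (X=0, W=0, U=3, V=1, Y=1, Z=2) weight 3/2860
  (X=0, W=0, U=3, V=1, Y=2, Z=1) weight 3/5720
  … 184 more
Group by Z:
  weight(Z=1) = 839/17160
  weight(Z=2) = 839/8580
Total weight = 839/17160 + 839/8580 = 839/5720
P(Z=1 | obs) = 839/17160 / 839/5720 = 1/3
P(Z=2 | obs) = 839/8580 / 839/5720 = 2/3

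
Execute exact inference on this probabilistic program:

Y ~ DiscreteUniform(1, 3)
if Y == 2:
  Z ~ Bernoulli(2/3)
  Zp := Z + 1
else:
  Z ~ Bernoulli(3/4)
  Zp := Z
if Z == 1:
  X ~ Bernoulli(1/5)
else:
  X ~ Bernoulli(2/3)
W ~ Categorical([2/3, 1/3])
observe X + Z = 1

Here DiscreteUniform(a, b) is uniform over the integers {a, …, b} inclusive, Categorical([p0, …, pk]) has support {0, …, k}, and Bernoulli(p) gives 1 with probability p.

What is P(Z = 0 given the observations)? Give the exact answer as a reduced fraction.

Enumerate traces; 12 have nonzero weight after conditioning:
  (Y=1, Z=0, X=1, W=0) weight 1/27
  (Y=1, Z=0, X=1, W=1) weight 1/54
  (Y=1, Z=1, X=0, W=0) weight 2/15
  (Y=1, Z=1, X=0, W=1) weight 1/15
  (Y=2, Z=0, X=1, W=0) weight 4/81
  (Y=2, Z=0, X=1, W=1) weight 2/81
  (Y=2, Z=1, X=0, W=0) weight 16/135
  (Y=2, Z=1, X=0, W=1) weight 8/135
  … 4 more
Group by Z:
  weight(Z=0) = 5/27
  weight(Z=1) = 26/45
Total weight = 5/27 + 26/45 = 103/135
P(Z=0 | obs) = 5/27 / 103/135 = 25/103
P(Z=1 | obs) = 26/45 / 103/135 = 78/103

P(Z = 0 | obs) = 25/103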